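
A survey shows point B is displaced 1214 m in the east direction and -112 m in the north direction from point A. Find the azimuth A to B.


az = atan2(1214, -112) = 95.3 deg
adjusted to 0-360: 95.3 degrees

95.3 degrees


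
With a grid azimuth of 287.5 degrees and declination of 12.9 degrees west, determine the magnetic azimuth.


magnetic azimuth = grid azimuth - declination (east +ve)
mag_az = 287.5 - -12.9 = 300.4 degrees

300.4 degrees


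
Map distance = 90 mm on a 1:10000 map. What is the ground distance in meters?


ground = 90 mm * 10000 / 1000 = 900.0 m

900.0 m


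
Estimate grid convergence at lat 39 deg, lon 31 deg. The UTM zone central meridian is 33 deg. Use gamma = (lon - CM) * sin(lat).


gamma = (31 - 33) * sin(39) = -2 * 0.62932 = -1.259 degrees

-1.259 degrees


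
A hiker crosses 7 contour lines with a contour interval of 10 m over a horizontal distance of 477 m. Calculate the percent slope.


elevation change = 7 * 10 = 70 m
slope = 70 / 477 * 100 = 14.7%

14.7%


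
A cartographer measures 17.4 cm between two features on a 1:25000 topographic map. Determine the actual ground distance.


ground = 17.4 cm * 25000 / 100 = 4350.0 m = 4.35 km

4.35 km


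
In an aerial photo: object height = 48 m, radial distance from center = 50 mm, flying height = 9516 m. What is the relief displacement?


d = h * r / H = 48 * 50 / 9516 = 0.25 mm

0.25 mm


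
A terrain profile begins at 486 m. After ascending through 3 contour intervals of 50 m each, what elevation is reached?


elevation = 486 + 3 * 50 = 636 m

636 m


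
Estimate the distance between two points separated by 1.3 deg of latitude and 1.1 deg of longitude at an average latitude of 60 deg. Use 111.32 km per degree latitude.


dlat_km = 1.3 * 111.32 = 144.716
dlon_km = 1.1 * 111.32 * cos(60) ≈ 61.226
dist = sqrt(144.716^2 + 61.226^2) ≈ 157.1 km

157.1 km


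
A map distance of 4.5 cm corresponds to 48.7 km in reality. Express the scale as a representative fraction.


ground = 48.7 km = 4870000 cm; RF denominator = ground / map = 4870000 / 4.5 ≈ 1082222; RF = 1:1082222

1:1082222


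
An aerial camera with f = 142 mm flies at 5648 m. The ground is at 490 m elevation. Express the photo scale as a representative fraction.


scale = f / (H - h) = 142 mm / 5158 m = 142 / 5158000 = 1:36324

1:36324


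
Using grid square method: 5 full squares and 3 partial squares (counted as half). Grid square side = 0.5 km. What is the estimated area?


effective squares = 5 + 3 * 0.5 = 6.5
area = 6.5 * 0.25 = 1.625 km^2

1.625 km^2


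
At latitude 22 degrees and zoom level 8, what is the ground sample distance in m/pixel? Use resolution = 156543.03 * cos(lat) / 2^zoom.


res = 156543.03 * cos(22) / 2^8 = 156543.03 * 0.92718385 / 256 = 566.97 m/pixel

566.97 m/pixel


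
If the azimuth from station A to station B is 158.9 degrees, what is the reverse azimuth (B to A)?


back azimuth = (158.9 + 180) mod 360 = 338.9 degrees

338.9 degrees


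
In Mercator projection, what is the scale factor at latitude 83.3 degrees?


SF = 1 / cos(83.3) = 1 / 0.116671 = 8.571

8.571


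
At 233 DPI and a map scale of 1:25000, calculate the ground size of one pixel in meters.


pixel_cm = 2.54 / 233 ≈ 0.010901 cm
ground = pixel_cm * 25000 / 100 = 2.54 * 25000 / (233 * 100) = 63500 / 23300 ≈ 2.73 m

2.73 m


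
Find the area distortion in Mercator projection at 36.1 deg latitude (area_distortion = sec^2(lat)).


area_distortion = 1/cos^2(36.1) = 1.532

1.532


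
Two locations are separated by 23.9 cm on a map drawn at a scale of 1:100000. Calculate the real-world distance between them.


ground = 23.9 cm * 100000 / 100 = 23900.0 m = 23.9 km

23.9 km


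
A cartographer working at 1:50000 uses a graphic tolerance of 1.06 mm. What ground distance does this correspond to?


ground = 1.06 mm * 50000 / 1000 = 53.0 m

53.0 m


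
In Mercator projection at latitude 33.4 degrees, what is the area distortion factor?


area_distortion = 1/cos^2(33.4) = 1.435

1.435


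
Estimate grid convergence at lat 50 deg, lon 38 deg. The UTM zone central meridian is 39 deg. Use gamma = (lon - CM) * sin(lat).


gamma = (38 - 39) * sin(50) = -1 * 0.766044 = -0.766 degrees

-0.766 degrees


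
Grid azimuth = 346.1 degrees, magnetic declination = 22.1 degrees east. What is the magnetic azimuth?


magnetic azimuth = grid azimuth - declination (east +ve)
mag_az = 346.1 - 22.1 = 324.0 degrees

324.0 degrees


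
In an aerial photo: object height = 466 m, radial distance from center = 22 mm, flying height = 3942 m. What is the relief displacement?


d = h * r / H = 466 * 22 / 3942 = 2.6 mm

2.6 mm


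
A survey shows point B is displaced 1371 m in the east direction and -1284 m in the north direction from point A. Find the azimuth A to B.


az = atan2(1371, -1284) = 133.1 deg
adjusted to 0-360: 133.1 degrees

133.1 degrees


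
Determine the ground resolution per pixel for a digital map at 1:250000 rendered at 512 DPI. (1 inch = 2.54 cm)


pixel_cm = 2.54 / 512 ≈ 0.004961 cm
ground = pixel_cm * 250000 / 100 = 2.54 * 250000 / (512 * 100) = 635000 / 51200 ≈ 12.4 m

12.4 m


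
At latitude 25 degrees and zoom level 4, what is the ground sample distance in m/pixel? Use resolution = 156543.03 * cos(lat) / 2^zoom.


res = 156543.03 * cos(25) / 2^4 = 156543.03 * 0.90630779 / 16 = 8867.26 m/pixel

8867.26 m/pixel


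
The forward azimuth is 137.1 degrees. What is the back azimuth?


back azimuth = (137.1 + 180) mod 360 = 317.1 degrees

317.1 degrees


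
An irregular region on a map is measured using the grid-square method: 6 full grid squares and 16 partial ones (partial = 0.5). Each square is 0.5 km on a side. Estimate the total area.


effective squares = 6 + 16 * 0.5 = 14.0
area = 14.0 * 0.25 = 3.5 km^2

3.5 km^2


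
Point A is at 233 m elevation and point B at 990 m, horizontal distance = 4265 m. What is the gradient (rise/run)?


gradient = (990 - 233) / 4265 = 757 / 4265 = 0.1775

0.1775


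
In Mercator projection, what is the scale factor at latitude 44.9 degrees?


SF = 1 / cos(44.9) = 1 / 0.70834 = 1.412

1.412


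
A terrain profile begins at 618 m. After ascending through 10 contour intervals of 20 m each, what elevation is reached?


elevation = 618 + 10 * 20 = 818 m

818 m


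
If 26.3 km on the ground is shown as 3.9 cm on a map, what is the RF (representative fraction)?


ground = 26.3 km = 2630000 cm; RF denominator = ground / map = 2630000 / 3.9 ≈ 674359; RF = 1:674359

1:674359


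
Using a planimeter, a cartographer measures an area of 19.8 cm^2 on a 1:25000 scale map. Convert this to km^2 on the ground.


ground_area = 19.8 * (25000/100)^2 = 1237500.0 m^2 = 1.2375 km^2 ≈ 1.238 km^2

1.238 km^2


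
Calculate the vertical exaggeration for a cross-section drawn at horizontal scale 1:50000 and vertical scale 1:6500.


VE = horizontal_scale / vertical_scale = 50000 / 6500 ≈ 7.7

7.7x


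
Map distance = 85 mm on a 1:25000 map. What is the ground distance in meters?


ground = 85 mm * 25000 / 1000 = 2125.0 m

2125.0 m


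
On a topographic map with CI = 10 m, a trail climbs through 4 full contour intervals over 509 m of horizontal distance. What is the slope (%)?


elevation change = 4 * 10 = 40 m
slope = 40 / 509 * 100 = 7.9%

7.9%


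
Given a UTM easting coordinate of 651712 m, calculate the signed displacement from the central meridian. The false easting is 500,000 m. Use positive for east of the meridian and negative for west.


displacement = 651712 - 500000 = 151712 m

151712 m


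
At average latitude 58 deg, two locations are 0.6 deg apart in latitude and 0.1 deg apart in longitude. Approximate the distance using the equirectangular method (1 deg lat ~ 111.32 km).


dlat_km = 0.6 * 111.32 = 66.792
dlon_km = 0.1 * 111.32 * cos(58) ≈ 5.899
dist = sqrt(66.792^2 + 5.899^2) ≈ 67.1 km

67.1 km


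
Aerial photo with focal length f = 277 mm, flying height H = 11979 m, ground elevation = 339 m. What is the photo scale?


scale = f / (H - h) = 277 mm / 11640 m = 277 / 11640000 = 1:42022

1:42022


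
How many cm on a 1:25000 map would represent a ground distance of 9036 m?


map_cm = 9036 * 100 / 25000 = 36.144 cm ≈ 36.14 cm

36.14 cm


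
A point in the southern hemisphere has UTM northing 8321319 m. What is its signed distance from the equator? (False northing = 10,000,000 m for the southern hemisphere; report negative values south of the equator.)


For southern: actual = 8321319 - 10000000 = -1678681 m

-1678681 m


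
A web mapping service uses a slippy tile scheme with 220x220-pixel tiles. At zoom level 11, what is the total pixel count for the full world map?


tiles per axis = 2^11 = 2048
total tiles = 2048^2 = 4194304
pixels per axis = 2048 * 220 = 450560
total pixels = 450560^2 = 203004313600

203004313600 pixels


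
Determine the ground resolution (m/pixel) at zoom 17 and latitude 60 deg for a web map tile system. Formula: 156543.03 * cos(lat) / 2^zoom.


res = 156543.03 * cos(60) / 2^17 = 156543.03 * 0.5 / 131072 = 0.6 m/pixel

0.6 m/pixel


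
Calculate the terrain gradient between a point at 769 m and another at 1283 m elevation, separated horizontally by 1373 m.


gradient = (1283 - 769) / 1373 = 514 / 1373 = 0.3744

0.3744


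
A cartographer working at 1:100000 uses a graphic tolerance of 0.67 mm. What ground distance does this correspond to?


ground = 0.67 mm * 100000 / 1000 = 67.0 m

67.0 m


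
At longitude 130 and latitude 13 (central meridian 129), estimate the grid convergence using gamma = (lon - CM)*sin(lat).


gamma = (130 - 129) * sin(13) = 1 * 0.224951 = 0.225 degrees

0.225 degrees


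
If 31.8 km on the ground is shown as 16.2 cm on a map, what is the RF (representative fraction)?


ground = 31.8 km = 3180000 cm; RF denominator = ground / map = 3180000 / 16.2 ≈ 196296; RF = 1:196296

1:196296


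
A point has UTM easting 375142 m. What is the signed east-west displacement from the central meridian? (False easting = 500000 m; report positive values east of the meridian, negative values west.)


displacement = 375142 - 500000 = -124858 m

-124858 m


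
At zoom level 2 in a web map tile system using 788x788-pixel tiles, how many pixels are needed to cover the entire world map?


tiles per axis = 2^2 = 4
total tiles = 4^2 = 16
pixels per axis = 4 * 788 = 3152
total pixels = 3152^2 = 9935104

9935104 pixels


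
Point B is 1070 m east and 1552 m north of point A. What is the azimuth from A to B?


az = atan2(1070, 1552) = 34.6 deg
adjusted to 0-360: 34.6 degrees

34.6 degrees


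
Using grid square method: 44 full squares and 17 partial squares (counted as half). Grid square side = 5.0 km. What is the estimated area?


effective squares = 44 + 17 * 0.5 = 52.5
area = 52.5 * 25.0 = 1312.5 km^2

1312.5 km^2


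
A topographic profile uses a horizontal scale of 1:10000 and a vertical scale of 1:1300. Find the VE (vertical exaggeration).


VE = horizontal_scale / vertical_scale = 10000 / 1300 ≈ 7.7

7.7x


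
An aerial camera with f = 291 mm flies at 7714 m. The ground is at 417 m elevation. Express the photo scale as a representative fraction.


scale = f / (H - h) = 291 mm / 7297 m = 291 / 7297000 = 1:25076

1:25076


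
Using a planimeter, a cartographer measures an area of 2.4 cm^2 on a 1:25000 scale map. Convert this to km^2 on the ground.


ground_area = 2.4 * (25000/100)^2 = 150000.0 m^2 = 0.15 km^2

0.15 km^2


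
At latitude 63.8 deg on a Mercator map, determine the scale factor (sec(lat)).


SF = 1 / cos(63.8) = 1 / 0.441506 = 2.265

2.265


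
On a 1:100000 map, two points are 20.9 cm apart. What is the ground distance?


ground = 20.9 cm * 100000 / 100 = 20900.0 m = 20.9 km

20.9 km


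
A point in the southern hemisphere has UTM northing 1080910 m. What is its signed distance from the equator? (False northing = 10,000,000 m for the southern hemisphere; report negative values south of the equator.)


For southern: actual = 1080910 - 10000000 = -8919090 m

-8919090 m


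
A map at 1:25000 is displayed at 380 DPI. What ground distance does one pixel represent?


pixel_cm = 2.54 / 380 ≈ 0.006684 cm
ground = pixel_cm * 25000 / 100 = 2.54 * 25000 / (380 * 100) = 63500 / 38000 ≈ 1.67 m

1.67 m


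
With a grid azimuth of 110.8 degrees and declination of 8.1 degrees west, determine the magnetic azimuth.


magnetic azimuth = grid azimuth - declination (east +ve)
mag_az = 110.8 - -8.1 = 118.9 degrees

118.9 degrees


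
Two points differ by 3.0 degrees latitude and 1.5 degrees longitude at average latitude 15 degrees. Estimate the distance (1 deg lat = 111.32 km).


dlat_km = 3.0 * 111.32 = 333.96
dlon_km = 1.5 * 111.32 * cos(15) ≈ 161.29
dist = sqrt(333.96^2 + 161.29^2) ≈ 370.9 km

370.9 km


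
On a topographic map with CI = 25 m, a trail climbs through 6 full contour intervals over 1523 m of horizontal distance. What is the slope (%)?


elevation change = 6 * 25 = 150 m
slope = 150 / 1523 * 100 = 9.8%

9.8%


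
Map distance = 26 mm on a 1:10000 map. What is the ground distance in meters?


ground = 26 mm * 10000 / 1000 = 260.0 m

260.0 m


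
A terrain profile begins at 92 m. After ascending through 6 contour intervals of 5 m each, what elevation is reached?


elevation = 92 + 6 * 5 = 122 m

122 m


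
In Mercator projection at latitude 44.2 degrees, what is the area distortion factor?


area_distortion = 1/cos^2(44.2) = 1.946

1.946


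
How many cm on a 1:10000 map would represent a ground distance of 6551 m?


map_cm = 6551 * 100 / 10000 = 65.51 cm

65.51 cm


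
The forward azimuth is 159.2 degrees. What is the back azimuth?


back azimuth = (159.2 + 180) mod 360 = 339.2 degrees

339.2 degrees


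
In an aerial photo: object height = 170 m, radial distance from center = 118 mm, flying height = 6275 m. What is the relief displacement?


d = h * r / H = 170 * 118 / 6275 = 3.2 mm

3.2 mm


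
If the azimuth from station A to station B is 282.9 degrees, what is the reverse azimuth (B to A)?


back azimuth = (282.9 + 180) mod 360 = 102.9 degrees

102.9 degrees


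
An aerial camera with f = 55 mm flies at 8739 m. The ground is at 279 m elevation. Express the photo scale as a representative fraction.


scale = f / (H - h) = 55 mm / 8460 m = 55 / 8460000 = 1:153818

1:153818


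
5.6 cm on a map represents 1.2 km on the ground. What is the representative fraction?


ground = 1.2 km = 120000 cm; RF denominator = ground / map = 120000 / 5.6 ≈ 21429; RF = 1:21429

1:21429


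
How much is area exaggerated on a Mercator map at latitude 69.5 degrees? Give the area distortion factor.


area_distortion = 1/cos^2(69.5) = 8.154

8.154


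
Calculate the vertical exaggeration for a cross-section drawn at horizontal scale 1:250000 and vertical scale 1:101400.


VE = horizontal_scale / vertical_scale = 250000 / 101400 ≈ 2.5

2.5x


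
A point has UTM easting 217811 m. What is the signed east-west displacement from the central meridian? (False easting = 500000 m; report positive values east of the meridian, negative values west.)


displacement = 217811 - 500000 = -282189 m

-282189 m


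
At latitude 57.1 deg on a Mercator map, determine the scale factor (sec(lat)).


SF = 1 / cos(57.1) = 1 / 0.543174 = 1.841

1.841


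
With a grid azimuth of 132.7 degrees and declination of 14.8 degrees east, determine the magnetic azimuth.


magnetic azimuth = grid azimuth - declination (east +ve)
mag_az = 132.7 - 14.8 = 117.9 degrees

117.9 degrees


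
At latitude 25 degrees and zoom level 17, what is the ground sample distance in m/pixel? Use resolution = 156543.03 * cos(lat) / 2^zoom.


res = 156543.03 * cos(25) / 2^17 = 156543.03 * 0.90630779 / 131072 = 1.08 m/pixel

1.08 m/pixel


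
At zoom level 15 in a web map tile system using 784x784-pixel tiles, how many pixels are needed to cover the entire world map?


tiles per axis = 2^15 = 32768
total tiles = 32768^2 = 1073741824
pixels per axis = 32768 * 784 = 25690112
total pixels = 25690112^2 = 659981854572544

659981854572544 pixels


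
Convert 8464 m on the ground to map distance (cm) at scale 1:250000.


map_cm = 8464 * 100 / 250000 = 3.3856 cm ≈ 3.39 cm

3.39 cm


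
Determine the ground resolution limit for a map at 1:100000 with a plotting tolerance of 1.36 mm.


ground = 1.36 mm * 100000 / 1000 = 136.0 m

136.0 m


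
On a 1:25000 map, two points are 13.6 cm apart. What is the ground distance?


ground = 13.6 cm * 25000 / 100 = 3400.0 m = 3.4 km

3.4 km


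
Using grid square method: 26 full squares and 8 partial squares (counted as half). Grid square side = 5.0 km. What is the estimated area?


effective squares = 26 + 8 * 0.5 = 30.0
area = 30.0 * 25.0 = 750.0 km^2

750.0 km^2


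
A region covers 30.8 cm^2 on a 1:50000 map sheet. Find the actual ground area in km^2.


ground_area = 30.8 * (50000/100)^2 = 7700000.0 m^2 = 7.7 km^2

7.7 km^2


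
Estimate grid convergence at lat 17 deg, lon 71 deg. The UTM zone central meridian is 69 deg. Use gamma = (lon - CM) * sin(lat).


gamma = (71 - 69) * sin(17) = 2 * 0.292372 = 0.585 degrees

0.585 degrees


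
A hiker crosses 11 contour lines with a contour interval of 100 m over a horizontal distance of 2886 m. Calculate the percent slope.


elevation change = 11 * 100 = 1100 m
slope = 1100 / 2886 * 100 = 38.1%

38.1%


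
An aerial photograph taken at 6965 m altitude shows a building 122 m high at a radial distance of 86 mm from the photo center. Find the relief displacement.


d = h * r / H = 122 * 86 / 6965 = 1.51 mm

1.51 mm


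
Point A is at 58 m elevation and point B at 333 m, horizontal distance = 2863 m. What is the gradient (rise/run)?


gradient = (333 - 58) / 2863 = 275 / 2863 = 0.0961

0.0961


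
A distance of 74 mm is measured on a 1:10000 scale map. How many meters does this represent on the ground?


ground = 74 mm * 10000 / 1000 = 740.0 m

740.0 m


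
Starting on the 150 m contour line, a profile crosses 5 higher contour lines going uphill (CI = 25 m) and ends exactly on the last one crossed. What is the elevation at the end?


elevation = 150 + 5 * 25 = 275 m

275 m


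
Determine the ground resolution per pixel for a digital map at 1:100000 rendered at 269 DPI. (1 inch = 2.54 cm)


pixel_cm = 2.54 / 269 ≈ 0.009442 cm
ground = pixel_cm * 100000 / 100 = 2.54 * 100000 / (269 * 100) = 254000 / 26900 ≈ 9.44 m

9.44 m


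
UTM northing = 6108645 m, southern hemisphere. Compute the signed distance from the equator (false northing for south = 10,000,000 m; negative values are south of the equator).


For southern: actual = 6108645 - 10000000 = -3891355 m

-3891355 m


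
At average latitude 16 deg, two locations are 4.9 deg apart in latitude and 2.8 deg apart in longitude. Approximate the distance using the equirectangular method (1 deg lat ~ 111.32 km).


dlat_km = 4.9 * 111.32 = 545.468
dlon_km = 2.8 * 111.32 * cos(16) ≈ 299.621
dist = sqrt(545.468^2 + 299.621^2) ≈ 622.3 km

622.3 km


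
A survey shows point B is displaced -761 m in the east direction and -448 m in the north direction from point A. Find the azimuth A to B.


az = atan2(-761, -448) = -120.5 deg
adjusted to 0-360: 239.5 degrees

239.5 degrees


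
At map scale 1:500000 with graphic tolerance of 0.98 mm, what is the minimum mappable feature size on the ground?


ground = 0.98 mm * 500000 / 1000 = 490.0 m

490.0 m


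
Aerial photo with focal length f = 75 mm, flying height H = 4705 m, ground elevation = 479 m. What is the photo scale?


scale = f / (H - h) = 75 mm / 4226 m = 75 / 4226000 = 1:56347

1:56347


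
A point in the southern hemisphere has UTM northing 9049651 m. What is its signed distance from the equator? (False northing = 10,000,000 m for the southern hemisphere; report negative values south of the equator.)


For southern: actual = 9049651 - 10000000 = -950349 m

-950349 m


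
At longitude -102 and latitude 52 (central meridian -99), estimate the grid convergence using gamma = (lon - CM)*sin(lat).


gamma = (-102 - -99) * sin(52) = -3 * 0.788011 = -2.364 degrees

-2.364 degrees


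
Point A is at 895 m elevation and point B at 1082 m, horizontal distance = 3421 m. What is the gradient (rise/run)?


gradient = (1082 - 895) / 3421 = 187 / 3421 = 0.0547

0.0547


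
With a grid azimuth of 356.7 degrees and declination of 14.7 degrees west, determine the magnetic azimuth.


magnetic azimuth = grid azimuth - declination (east +ve)
mag_az = 356.7 - -14.7 = 11.4 degrees

11.4 degrees


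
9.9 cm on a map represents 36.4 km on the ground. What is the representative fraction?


ground = 36.4 km = 3640000 cm; RF denominator = ground / map = 3640000 / 9.9 ≈ 367677; RF = 1:367677

1:367677


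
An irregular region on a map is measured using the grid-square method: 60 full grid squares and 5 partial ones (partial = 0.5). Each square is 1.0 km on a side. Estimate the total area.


effective squares = 60 + 5 * 0.5 = 62.5
area = 62.5 * 1.0 = 62.5 km^2

62.5 km^2


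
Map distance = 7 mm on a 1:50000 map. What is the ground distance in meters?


ground = 7 mm * 50000 / 1000 = 350.0 m

350.0 m


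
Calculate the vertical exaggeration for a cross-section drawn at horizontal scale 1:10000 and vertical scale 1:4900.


VE = horizontal_scale / vertical_scale = 10000 / 4900 ≈ 2.0

2.0x


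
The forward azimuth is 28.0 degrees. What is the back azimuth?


back azimuth = (28.0 + 180) mod 360 = 208.0 degrees

208.0 degrees


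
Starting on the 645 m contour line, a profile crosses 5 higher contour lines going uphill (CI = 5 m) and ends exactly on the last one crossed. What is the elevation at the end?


elevation = 645 + 5 * 5 = 670 m

670 m


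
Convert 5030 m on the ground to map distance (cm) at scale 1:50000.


map_cm = 5030 * 100 / 50000 = 10.06 cm

10.06 cm


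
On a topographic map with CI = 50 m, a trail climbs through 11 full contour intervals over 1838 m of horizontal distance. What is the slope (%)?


elevation change = 11 * 50 = 550 m
slope = 550 / 1838 * 100 = 29.9%

29.9%


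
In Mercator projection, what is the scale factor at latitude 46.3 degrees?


SF = 1 / cos(46.3) = 1 / 0.690882 = 1.447

1.447


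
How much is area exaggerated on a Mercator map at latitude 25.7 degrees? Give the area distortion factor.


area_distortion = 1/cos^2(25.7) = 1.232

1.232


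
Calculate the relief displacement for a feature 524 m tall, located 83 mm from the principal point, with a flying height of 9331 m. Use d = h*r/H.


d = h * r / H = 524 * 83 / 9331 = 4.66 mm

4.66 mm


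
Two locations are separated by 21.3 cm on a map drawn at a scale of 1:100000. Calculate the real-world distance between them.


ground = 21.3 cm * 100000 / 100 = 21300.0 m = 21.3 km

21.3 km


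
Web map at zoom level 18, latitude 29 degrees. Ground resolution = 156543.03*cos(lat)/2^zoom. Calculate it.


res = 156543.03 * cos(29) / 2^18 = 156543.03 * 0.87461971 / 262144 = 0.52 m/pixel

0.52 m/pixel


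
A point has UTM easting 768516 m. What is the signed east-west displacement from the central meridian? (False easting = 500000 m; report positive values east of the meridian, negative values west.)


displacement = 768516 - 500000 = 268516 m

268516 m


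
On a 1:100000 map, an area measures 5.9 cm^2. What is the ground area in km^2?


ground_area = 5.9 * (100000/100)^2 = 5900000.0 m^2 = 5.9 km^2

5.9 km^2


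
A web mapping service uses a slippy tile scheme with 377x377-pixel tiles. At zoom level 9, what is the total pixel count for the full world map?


tiles per axis = 2^9 = 512
total tiles = 512^2 = 262144
pixels per axis = 512 * 377 = 193024
total pixels = 193024^2 = 37258264576

37258264576 pixels


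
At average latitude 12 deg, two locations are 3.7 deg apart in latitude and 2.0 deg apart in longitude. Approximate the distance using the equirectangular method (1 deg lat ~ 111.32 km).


dlat_km = 3.7 * 111.32 = 411.884
dlon_km = 2.0 * 111.32 * cos(12) ≈ 217.775
dist = sqrt(411.884^2 + 217.775^2) ≈ 465.9 km

465.9 km


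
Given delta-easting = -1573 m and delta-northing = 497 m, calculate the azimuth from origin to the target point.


az = atan2(-1573, 497) = -72.5 deg
adjusted to 0-360: 287.5 degrees

287.5 degrees


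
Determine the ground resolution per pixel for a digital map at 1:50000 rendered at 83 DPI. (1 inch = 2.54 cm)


pixel_cm = 2.54 / 83 ≈ 0.030602 cm
ground = pixel_cm * 50000 / 100 = 2.54 * 50000 / (83 * 100) = 127000 / 8300 ≈ 15.3 m

15.3 m


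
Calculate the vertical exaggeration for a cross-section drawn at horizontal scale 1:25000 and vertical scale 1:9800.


VE = horizontal_scale / vertical_scale = 25000 / 9800 ≈ 2.6

2.6x


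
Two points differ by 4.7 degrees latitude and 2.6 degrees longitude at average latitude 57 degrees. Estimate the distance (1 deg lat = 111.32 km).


dlat_km = 4.7 * 111.32 = 523.204
dlon_km = 2.6 * 111.32 * cos(57) ≈ 157.636
dist = sqrt(523.204^2 + 157.636^2) ≈ 546.4 km

546.4 km


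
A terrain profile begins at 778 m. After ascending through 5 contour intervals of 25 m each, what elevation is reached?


elevation = 778 + 5 * 25 = 903 m

903 m


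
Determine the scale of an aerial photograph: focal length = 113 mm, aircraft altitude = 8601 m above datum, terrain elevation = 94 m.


scale = f / (H - h) = 113 mm / 8507 m = 113 / 8507000 = 1:75283

1:75283


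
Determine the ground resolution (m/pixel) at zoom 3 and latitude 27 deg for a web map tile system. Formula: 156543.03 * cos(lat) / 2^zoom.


res = 156543.03 * cos(27) / 2^3 = 156543.03 * 0.89100652 / 8 = 17435.11 m/pixel

17435.11 m/pixel


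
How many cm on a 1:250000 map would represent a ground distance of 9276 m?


map_cm = 9276 * 100 / 250000 = 3.7104 cm ≈ 3.71 cm

3.71 cm


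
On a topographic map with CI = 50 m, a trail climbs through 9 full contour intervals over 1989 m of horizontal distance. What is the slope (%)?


elevation change = 9 * 50 = 450 m
slope = 450 / 1989 * 100 = 22.6%

22.6%


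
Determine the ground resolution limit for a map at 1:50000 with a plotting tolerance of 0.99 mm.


ground = 0.99 mm * 50000 / 1000 = 49.5 m

49.5 m


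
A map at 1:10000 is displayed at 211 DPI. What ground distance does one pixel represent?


pixel_cm = 2.54 / 211 ≈ 0.012038 cm
ground = pixel_cm * 10000 / 100 = 2.54 * 10000 / (211 * 100) = 25400 / 21100 ≈ 1.2 m

1.2 m


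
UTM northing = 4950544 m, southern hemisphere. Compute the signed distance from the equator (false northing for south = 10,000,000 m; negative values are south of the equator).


For southern: actual = 4950544 - 10000000 = -5049456 m

-5049456 m


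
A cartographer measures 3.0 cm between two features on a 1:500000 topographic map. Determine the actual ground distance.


ground = 3.0 cm * 500000 / 100 = 15000.0 m = 15.0 km

15.0 km


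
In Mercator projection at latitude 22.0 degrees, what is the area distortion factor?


area_distortion = 1/cos^2(22.0) = 1.163

1.163


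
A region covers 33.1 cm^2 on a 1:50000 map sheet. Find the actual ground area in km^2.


ground_area = 33.1 * (50000/100)^2 = 8275000.0 m^2 = 8.275 km^2

8.275 km^2


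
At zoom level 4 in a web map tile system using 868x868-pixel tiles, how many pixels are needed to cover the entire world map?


tiles per axis = 2^4 = 16
total tiles = 16^2 = 256
pixels per axis = 16 * 868 = 13888
total pixels = 13888^2 = 192876544

192876544 pixels


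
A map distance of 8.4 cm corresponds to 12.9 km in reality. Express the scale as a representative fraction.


ground = 12.9 km = 1290000 cm; RF denominator = ground / map = 1290000 / 8.4 ≈ 153571; RF = 1:153571

1:153571


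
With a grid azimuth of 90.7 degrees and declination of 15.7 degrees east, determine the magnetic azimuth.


magnetic azimuth = grid azimuth - declination (east +ve)
mag_az = 90.7 - 15.7 = 75.0 degrees

75.0 degrees


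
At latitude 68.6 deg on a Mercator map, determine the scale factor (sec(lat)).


SF = 1 / cos(68.6) = 1 / 0.364877 = 2.741

2.741


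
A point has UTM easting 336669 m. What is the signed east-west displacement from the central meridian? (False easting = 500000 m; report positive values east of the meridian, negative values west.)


displacement = 336669 - 500000 = -163331 m

-163331 m


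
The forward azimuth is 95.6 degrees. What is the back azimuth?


back azimuth = (95.6 + 180) mod 360 = 275.6 degrees

275.6 degrees


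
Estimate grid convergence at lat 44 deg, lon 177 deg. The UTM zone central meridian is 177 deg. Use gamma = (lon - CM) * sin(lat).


gamma = (177 - 177) * sin(44) = 0 * 0.694658 = 0.0 degrees

0.0 degrees


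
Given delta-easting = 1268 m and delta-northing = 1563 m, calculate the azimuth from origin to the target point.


az = atan2(1268, 1563) = 39.1 deg
adjusted to 0-360: 39.1 degrees

39.1 degrees


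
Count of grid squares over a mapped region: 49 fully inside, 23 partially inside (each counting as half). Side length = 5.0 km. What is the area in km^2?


effective squares = 49 + 23 * 0.5 = 60.5
area = 60.5 * 25.0 = 1512.5 km^2

1512.5 km^2


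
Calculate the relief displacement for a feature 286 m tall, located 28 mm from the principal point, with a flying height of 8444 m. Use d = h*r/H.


d = h * r / H = 286 * 28 / 8444 = 0.95 mm

0.95 mm


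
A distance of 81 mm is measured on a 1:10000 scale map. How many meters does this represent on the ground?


ground = 81 mm * 10000 / 1000 = 810.0 m

810.0 m


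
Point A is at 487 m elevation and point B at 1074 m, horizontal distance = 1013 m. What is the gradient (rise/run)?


gradient = (1074 - 487) / 1013 = 587 / 1013 = 0.5795

0.5795


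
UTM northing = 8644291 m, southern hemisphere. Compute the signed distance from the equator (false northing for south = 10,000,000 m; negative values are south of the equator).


For southern: actual = 8644291 - 10000000 = -1355709 m

-1355709 m


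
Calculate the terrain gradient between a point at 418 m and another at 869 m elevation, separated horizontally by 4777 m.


gradient = (869 - 418) / 4777 = 451 / 4777 = 0.0944

0.0944


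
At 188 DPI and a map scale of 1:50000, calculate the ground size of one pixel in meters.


pixel_cm = 2.54 / 188 ≈ 0.013511 cm
ground = pixel_cm * 50000 / 100 = 2.54 * 50000 / (188 * 100) = 127000 / 18800 ≈ 6.76 m

6.76 m


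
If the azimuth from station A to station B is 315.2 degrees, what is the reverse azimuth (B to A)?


back azimuth = (315.2 + 180) mod 360 = 135.2 degrees

135.2 degrees


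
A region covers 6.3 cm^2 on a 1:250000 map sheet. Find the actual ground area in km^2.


ground_area = 6.3 * (250000/100)^2 = 39375000.0 m^2 = 39.375 km^2

39.375 km^2


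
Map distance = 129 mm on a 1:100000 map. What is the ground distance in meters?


ground = 129 mm * 100000 / 1000 = 12900.0 m

12900.0 m


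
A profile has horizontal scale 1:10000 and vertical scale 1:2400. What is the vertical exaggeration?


VE = horizontal_scale / vertical_scale = 10000 / 2400 ≈ 4.2

4.2x


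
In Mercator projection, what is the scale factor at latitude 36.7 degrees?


SF = 1 / cos(36.7) = 1 / 0.801776 = 1.247

1.247


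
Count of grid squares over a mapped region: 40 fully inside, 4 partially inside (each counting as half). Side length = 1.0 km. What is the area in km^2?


effective squares = 40 + 4 * 0.5 = 42.0
area = 42.0 * 1.0 = 42.0 km^2

42.0 km^2


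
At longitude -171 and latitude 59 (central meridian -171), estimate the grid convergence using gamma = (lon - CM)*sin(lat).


gamma = (-171 - -171) * sin(59) = 0 * 0.857167 = 0.0 degrees

0.0 degrees


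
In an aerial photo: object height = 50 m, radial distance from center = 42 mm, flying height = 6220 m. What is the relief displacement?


d = h * r / H = 50 * 42 / 6220 = 0.34 mm

0.34 mm


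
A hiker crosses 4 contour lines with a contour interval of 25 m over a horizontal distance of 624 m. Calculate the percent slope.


elevation change = 4 * 25 = 100 m
slope = 100 / 624 * 100 = 16.0%

16.0%


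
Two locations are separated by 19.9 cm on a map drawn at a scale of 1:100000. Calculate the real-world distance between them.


ground = 19.9 cm * 100000 / 100 = 19900.0 m = 19.9 km

19.9 km


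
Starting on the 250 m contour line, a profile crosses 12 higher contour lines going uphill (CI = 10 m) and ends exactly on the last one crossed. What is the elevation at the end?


elevation = 250 + 12 * 10 = 370 m

370 m


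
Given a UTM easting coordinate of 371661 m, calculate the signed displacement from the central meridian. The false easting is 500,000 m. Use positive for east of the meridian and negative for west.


displacement = 371661 - 500000 = -128339 m

-128339 m


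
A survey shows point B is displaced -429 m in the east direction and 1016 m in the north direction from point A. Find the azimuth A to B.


az = atan2(-429, 1016) = -22.9 deg
adjusted to 0-360: 337.1 degrees

337.1 degrees


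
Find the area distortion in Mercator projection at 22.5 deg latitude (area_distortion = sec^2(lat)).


area_distortion = 1/cos^2(22.5) = 1.172

1.172


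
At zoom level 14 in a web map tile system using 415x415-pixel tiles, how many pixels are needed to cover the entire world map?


tiles per axis = 2^14 = 16384
total tiles = 16384^2 = 268435456
pixels per axis = 16384 * 415 = 6799360
total pixels = 6799360^2 = 46231296409600

46231296409600 pixels


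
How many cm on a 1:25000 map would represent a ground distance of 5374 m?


map_cm = 5374 * 100 / 25000 = 21.496 cm ≈ 21.5 cm

21.5 cm


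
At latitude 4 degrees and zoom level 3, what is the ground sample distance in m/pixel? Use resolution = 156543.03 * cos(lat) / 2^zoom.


res = 156543.03 * cos(4) / 2^3 = 156543.03 * 0.99756405 / 8 = 19520.21 m/pixel

19520.21 m/pixel


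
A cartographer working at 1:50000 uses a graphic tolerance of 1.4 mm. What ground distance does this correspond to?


ground = 1.4 mm * 50000 / 1000 = 70.0 m

70.0 m


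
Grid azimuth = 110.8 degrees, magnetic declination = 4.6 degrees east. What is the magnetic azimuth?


magnetic azimuth = grid azimuth - declination (east +ve)
mag_az = 110.8 - 4.6 = 106.2 degrees

106.2 degrees


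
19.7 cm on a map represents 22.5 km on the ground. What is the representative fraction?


ground = 22.5 km = 2250000 cm; RF denominator = ground / map = 2250000 / 19.7 ≈ 114213; RF = 1:114213

1:114213


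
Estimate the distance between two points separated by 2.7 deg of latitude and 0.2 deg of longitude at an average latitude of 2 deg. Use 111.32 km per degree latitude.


dlat_km = 2.7 * 111.32 = 300.564
dlon_km = 0.2 * 111.32 * cos(2) ≈ 22.25
dist = sqrt(300.564^2 + 22.25^2) ≈ 301.4 km

301.4 km


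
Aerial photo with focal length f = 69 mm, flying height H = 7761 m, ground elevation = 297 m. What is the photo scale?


scale = f / (H - h) = 69 mm / 7464 m = 69 / 7464000 = 1:108174

1:108174


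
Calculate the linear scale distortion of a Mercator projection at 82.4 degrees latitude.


SF = 1 / cos(82.4) = 1 / 0.132256 = 7.561

7.561


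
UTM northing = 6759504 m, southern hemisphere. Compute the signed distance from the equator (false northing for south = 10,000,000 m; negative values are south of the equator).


For southern: actual = 6759504 - 10000000 = -3240496 m

-3240496 m


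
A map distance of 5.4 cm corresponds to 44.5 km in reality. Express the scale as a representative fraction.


ground = 44.5 km = 4450000 cm; RF denominator = ground / map = 4450000 / 5.4 ≈ 824074; RF = 1:824074

1:824074


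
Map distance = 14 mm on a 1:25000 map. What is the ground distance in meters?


ground = 14 mm * 25000 / 1000 = 350.0 m

350.0 m


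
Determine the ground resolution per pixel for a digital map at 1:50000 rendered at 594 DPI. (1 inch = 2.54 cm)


pixel_cm = 2.54 / 594 ≈ 0.004276 cm
ground = pixel_cm * 50000 / 100 = 2.54 * 50000 / (594 * 100) = 127000 / 59400 ≈ 2.14 m

2.14 m


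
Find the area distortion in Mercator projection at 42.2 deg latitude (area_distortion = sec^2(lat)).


area_distortion = 1/cos^2(42.2) = 1.822

1.822


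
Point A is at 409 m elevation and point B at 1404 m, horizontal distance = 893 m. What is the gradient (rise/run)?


gradient = (1404 - 409) / 893 = 995 / 893 = 1.1142

1.1142


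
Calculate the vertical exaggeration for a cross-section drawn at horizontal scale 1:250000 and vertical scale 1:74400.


VE = horizontal_scale / vertical_scale = 250000 / 74400 ≈ 3.4

3.4x


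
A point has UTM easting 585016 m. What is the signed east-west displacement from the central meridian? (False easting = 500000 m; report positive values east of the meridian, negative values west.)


displacement = 585016 - 500000 = 85016 m

85016 m


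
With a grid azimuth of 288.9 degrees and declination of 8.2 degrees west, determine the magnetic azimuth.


magnetic azimuth = grid azimuth - declination (east +ve)
mag_az = 288.9 - -8.2 = 297.1 degrees

297.1 degrees


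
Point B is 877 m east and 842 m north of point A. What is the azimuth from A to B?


az = atan2(877, 842) = 46.2 deg
adjusted to 0-360: 46.2 degrees

46.2 degrees


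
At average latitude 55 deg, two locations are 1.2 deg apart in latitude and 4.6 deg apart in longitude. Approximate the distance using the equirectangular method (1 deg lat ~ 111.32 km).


dlat_km = 1.2 * 111.32 = 133.584
dlon_km = 4.6 * 111.32 * cos(55) ≈ 293.712
dist = sqrt(133.584^2 + 293.712^2) ≈ 322.7 km

322.7 km


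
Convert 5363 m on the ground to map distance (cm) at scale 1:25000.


map_cm = 5363 * 100 / 25000 = 21.452 cm ≈ 21.45 cm

21.45 cm


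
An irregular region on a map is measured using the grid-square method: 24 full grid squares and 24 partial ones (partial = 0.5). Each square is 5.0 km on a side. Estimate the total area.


effective squares = 24 + 24 * 0.5 = 36.0
area = 36.0 * 25.0 = 900.0 km^2

900.0 km^2


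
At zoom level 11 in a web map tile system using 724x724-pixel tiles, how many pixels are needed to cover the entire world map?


tiles per axis = 2^11 = 2048
total tiles = 2048^2 = 4194304
pixels per axis = 2048 * 724 = 1482752
total pixels = 1482752^2 = 2198553493504

2198553493504 pixels


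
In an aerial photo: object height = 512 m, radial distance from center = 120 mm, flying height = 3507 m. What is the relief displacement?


d = h * r / H = 512 * 120 / 3507 = 17.52 mm

17.52 mm


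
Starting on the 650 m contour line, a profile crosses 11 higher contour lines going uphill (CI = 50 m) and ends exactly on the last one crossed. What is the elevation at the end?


elevation = 650 + 11 * 50 = 1200 m

1200 m


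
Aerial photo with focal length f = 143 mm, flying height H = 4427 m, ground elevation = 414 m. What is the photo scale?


scale = f / (H - h) = 143 mm / 4013 m = 143 / 4013000 = 1:28063

1:28063


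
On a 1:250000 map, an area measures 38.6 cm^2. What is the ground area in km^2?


ground_area = 38.6 * (250000/100)^2 = 241250000.0 m^2 = 241.25 km^2

241.25 km^2


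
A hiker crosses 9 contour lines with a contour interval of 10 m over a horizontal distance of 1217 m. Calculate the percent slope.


elevation change = 9 * 10 = 90 m
slope = 90 / 1217 * 100 = 7.4%

7.4%
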